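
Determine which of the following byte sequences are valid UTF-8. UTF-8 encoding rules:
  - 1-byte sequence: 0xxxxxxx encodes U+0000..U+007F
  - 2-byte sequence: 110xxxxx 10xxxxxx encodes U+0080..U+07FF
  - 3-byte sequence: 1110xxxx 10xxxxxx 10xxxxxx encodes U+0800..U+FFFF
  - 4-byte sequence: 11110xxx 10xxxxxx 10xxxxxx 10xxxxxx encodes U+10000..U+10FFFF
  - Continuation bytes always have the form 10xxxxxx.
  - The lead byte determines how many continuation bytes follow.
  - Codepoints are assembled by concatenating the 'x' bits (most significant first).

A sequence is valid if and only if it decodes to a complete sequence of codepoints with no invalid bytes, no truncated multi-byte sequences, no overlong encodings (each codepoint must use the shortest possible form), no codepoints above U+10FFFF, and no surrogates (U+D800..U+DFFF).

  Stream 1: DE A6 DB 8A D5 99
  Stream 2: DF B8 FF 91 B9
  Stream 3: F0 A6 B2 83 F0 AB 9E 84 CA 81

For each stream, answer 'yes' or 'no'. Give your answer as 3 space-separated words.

Answer: yes no yes

Derivation:
Stream 1: decodes cleanly. VALID
Stream 2: error at byte offset 2. INVALID
Stream 3: decodes cleanly. VALID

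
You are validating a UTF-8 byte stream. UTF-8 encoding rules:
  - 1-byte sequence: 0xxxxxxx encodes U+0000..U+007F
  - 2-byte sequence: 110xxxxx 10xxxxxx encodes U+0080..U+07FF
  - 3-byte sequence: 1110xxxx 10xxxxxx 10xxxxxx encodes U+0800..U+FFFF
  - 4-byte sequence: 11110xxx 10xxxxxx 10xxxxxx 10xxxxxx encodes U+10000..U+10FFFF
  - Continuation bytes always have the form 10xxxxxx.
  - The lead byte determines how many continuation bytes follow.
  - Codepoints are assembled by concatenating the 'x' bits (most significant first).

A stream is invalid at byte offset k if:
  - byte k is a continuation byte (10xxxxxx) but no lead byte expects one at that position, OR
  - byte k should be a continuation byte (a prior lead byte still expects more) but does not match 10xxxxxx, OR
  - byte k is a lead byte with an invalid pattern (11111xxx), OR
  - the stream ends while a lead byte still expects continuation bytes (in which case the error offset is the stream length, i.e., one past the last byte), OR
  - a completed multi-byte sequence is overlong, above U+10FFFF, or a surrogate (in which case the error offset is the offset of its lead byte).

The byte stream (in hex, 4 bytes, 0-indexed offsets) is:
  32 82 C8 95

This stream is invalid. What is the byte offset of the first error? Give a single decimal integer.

Answer: 1

Derivation:
Byte[0]=32: 1-byte ASCII. cp=U+0032
Byte[1]=82: INVALID lead byte (not 0xxx/110x/1110/11110)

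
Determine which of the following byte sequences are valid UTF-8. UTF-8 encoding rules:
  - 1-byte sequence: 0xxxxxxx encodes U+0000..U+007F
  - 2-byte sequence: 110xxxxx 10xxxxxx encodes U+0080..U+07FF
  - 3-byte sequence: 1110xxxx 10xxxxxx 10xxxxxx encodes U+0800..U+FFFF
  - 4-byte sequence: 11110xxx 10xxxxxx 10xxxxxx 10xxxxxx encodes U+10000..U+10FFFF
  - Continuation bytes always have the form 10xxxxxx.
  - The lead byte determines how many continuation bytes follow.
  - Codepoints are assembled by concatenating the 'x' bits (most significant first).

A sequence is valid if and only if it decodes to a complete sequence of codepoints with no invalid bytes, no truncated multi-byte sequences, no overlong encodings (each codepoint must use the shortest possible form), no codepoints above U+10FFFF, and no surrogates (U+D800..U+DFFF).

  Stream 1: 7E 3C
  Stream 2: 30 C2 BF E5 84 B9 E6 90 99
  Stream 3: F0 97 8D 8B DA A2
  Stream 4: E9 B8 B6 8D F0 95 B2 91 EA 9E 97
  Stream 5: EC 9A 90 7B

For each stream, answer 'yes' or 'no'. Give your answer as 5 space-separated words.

Answer: yes yes yes no yes

Derivation:
Stream 1: decodes cleanly. VALID
Stream 2: decodes cleanly. VALID
Stream 3: decodes cleanly. VALID
Stream 4: error at byte offset 3. INVALID
Stream 5: decodes cleanly. VALID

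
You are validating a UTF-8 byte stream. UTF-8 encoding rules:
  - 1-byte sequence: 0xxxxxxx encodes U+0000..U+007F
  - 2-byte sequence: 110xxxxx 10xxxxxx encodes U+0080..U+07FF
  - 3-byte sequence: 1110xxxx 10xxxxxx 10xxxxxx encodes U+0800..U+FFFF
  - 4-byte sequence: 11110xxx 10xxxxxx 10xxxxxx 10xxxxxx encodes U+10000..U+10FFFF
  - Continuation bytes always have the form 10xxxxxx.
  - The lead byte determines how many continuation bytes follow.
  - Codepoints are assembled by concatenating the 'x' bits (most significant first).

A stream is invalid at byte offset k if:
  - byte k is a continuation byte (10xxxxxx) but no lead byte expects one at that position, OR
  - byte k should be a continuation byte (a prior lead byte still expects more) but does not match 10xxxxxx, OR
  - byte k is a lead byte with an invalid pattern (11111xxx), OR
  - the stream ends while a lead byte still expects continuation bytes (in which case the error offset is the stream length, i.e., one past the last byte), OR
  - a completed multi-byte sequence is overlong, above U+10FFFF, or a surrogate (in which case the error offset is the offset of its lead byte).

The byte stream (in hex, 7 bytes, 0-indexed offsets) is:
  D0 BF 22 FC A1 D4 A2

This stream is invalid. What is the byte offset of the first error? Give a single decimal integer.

Answer: 3

Derivation:
Byte[0]=D0: 2-byte lead, need 1 cont bytes. acc=0x10
Byte[1]=BF: continuation. acc=(acc<<6)|0x3F=0x43F
Completed: cp=U+043F (starts at byte 0)
Byte[2]=22: 1-byte ASCII. cp=U+0022
Byte[3]=FC: INVALID lead byte (not 0xxx/110x/1110/11110)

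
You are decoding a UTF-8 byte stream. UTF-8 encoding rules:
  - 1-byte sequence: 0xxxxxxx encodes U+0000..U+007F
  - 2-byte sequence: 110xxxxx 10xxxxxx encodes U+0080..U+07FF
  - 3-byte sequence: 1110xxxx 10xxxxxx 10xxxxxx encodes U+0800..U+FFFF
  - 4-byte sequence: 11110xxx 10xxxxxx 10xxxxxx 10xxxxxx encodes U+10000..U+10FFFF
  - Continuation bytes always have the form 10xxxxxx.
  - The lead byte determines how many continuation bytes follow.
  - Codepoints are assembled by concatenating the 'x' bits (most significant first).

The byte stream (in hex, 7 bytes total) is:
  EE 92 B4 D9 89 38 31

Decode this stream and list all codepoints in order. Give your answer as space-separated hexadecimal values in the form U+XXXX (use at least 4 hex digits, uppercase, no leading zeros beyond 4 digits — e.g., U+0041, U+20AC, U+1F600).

Byte[0]=EE: 3-byte lead, need 2 cont bytes. acc=0xE
Byte[1]=92: continuation. acc=(acc<<6)|0x12=0x392
Byte[2]=B4: continuation. acc=(acc<<6)|0x34=0xE4B4
Completed: cp=U+E4B4 (starts at byte 0)
Byte[3]=D9: 2-byte lead, need 1 cont bytes. acc=0x19
Byte[4]=89: continuation. acc=(acc<<6)|0x09=0x649
Completed: cp=U+0649 (starts at byte 3)
Byte[5]=38: 1-byte ASCII. cp=U+0038
Byte[6]=31: 1-byte ASCII. cp=U+0031

Answer: U+E4B4 U+0649 U+0038 U+0031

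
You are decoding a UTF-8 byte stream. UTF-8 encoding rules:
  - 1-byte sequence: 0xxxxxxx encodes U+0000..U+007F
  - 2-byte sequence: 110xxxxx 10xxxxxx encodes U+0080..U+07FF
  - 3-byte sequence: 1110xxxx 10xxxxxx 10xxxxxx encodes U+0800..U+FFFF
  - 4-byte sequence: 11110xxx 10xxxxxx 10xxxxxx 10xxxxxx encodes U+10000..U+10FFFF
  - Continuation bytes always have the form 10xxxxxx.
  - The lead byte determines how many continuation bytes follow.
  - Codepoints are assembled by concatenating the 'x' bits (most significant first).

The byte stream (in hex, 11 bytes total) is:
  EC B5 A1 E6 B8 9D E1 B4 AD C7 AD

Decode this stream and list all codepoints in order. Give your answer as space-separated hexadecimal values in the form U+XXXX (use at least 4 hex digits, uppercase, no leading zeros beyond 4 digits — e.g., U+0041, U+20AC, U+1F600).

Byte[0]=EC: 3-byte lead, need 2 cont bytes. acc=0xC
Byte[1]=B5: continuation. acc=(acc<<6)|0x35=0x335
Byte[2]=A1: continuation. acc=(acc<<6)|0x21=0xCD61
Completed: cp=U+CD61 (starts at byte 0)
Byte[3]=E6: 3-byte lead, need 2 cont bytes. acc=0x6
Byte[4]=B8: continuation. acc=(acc<<6)|0x38=0x1B8
Byte[5]=9D: continuation. acc=(acc<<6)|0x1D=0x6E1D
Completed: cp=U+6E1D (starts at byte 3)
Byte[6]=E1: 3-byte lead, need 2 cont bytes. acc=0x1
Byte[7]=B4: continuation. acc=(acc<<6)|0x34=0x74
Byte[8]=AD: continuation. acc=(acc<<6)|0x2D=0x1D2D
Completed: cp=U+1D2D (starts at byte 6)
Byte[9]=C7: 2-byte lead, need 1 cont bytes. acc=0x7
Byte[10]=AD: continuation. acc=(acc<<6)|0x2D=0x1ED
Completed: cp=U+01ED (starts at byte 9)

Answer: U+CD61 U+6E1D U+1D2D U+01ED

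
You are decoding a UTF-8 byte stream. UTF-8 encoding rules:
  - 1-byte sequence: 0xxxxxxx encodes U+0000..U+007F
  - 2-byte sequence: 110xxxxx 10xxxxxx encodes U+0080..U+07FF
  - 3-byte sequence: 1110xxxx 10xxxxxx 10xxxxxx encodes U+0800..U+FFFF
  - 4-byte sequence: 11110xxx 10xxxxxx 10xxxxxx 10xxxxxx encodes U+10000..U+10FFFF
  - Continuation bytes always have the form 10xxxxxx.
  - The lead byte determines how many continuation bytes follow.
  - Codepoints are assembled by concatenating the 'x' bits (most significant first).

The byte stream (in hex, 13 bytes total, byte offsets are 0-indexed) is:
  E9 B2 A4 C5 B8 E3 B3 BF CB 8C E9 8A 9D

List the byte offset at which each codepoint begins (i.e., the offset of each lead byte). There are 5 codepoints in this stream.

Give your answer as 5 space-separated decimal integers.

Byte[0]=E9: 3-byte lead, need 2 cont bytes. acc=0x9
Byte[1]=B2: continuation. acc=(acc<<6)|0x32=0x272
Byte[2]=A4: continuation. acc=(acc<<6)|0x24=0x9CA4
Completed: cp=U+9CA4 (starts at byte 0)
Byte[3]=C5: 2-byte lead, need 1 cont bytes. acc=0x5
Byte[4]=B8: continuation. acc=(acc<<6)|0x38=0x178
Completed: cp=U+0178 (starts at byte 3)
Byte[5]=E3: 3-byte lead, need 2 cont bytes. acc=0x3
Byte[6]=B3: continuation. acc=(acc<<6)|0x33=0xF3
Byte[7]=BF: continuation. acc=(acc<<6)|0x3F=0x3CFF
Completed: cp=U+3CFF (starts at byte 5)
Byte[8]=CB: 2-byte lead, need 1 cont bytes. acc=0xB
Byte[9]=8C: continuation. acc=(acc<<6)|0x0C=0x2CC
Completed: cp=U+02CC (starts at byte 8)
Byte[10]=E9: 3-byte lead, need 2 cont bytes. acc=0x9
Byte[11]=8A: continuation. acc=(acc<<6)|0x0A=0x24A
Byte[12]=9D: continuation. acc=(acc<<6)|0x1D=0x929D
Completed: cp=U+929D (starts at byte 10)

Answer: 0 3 5 8 10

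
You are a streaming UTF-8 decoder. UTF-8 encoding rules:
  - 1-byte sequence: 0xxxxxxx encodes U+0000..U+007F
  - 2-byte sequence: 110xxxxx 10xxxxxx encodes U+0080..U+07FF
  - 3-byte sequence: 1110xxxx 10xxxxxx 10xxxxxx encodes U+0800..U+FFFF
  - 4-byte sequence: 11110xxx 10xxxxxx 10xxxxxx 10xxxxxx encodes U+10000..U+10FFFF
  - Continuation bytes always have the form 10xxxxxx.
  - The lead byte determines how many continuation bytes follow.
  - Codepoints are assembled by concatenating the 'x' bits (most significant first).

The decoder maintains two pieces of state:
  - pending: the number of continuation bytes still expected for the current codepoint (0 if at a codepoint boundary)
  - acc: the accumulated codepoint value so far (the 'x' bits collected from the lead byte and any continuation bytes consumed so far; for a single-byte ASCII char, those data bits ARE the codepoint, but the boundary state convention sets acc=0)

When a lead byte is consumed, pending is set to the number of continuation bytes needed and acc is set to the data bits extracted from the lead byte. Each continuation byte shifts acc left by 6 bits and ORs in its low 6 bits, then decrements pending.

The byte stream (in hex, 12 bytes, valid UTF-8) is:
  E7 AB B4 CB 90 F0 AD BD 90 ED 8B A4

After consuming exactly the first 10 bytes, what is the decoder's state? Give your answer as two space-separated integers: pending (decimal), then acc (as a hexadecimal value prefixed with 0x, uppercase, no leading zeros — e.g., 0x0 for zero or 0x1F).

Answer: 2 0xD

Derivation:
Byte[0]=E7: 3-byte lead. pending=2, acc=0x7
Byte[1]=AB: continuation. acc=(acc<<6)|0x2B=0x1EB, pending=1
Byte[2]=B4: continuation. acc=(acc<<6)|0x34=0x7AF4, pending=0
Byte[3]=CB: 2-byte lead. pending=1, acc=0xB
Byte[4]=90: continuation. acc=(acc<<6)|0x10=0x2D0, pending=0
Byte[5]=F0: 4-byte lead. pending=3, acc=0x0
Byte[6]=AD: continuation. acc=(acc<<6)|0x2D=0x2D, pending=2
Byte[7]=BD: continuation. acc=(acc<<6)|0x3D=0xB7D, pending=1
Byte[8]=90: continuation. acc=(acc<<6)|0x10=0x2DF50, pending=0
Byte[9]=ED: 3-byte lead. pending=2, acc=0xD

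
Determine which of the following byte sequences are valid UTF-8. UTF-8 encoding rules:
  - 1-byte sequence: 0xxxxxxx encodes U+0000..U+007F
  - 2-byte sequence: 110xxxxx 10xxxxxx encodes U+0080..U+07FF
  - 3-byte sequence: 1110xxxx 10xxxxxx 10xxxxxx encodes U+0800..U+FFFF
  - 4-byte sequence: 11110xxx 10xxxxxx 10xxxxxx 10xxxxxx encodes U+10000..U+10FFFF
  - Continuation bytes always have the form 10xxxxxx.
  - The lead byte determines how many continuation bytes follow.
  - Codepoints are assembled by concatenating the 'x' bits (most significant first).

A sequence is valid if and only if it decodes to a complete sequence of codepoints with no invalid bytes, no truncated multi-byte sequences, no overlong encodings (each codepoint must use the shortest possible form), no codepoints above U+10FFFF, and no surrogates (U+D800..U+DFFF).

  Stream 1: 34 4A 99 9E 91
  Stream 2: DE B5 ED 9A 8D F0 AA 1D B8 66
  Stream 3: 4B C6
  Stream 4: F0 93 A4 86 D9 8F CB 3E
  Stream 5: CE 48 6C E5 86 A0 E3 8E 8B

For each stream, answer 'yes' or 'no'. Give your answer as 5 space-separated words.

Answer: no no no no no

Derivation:
Stream 1: error at byte offset 2. INVALID
Stream 2: error at byte offset 7. INVALID
Stream 3: error at byte offset 2. INVALID
Stream 4: error at byte offset 7. INVALID
Stream 5: error at byte offset 1. INVALID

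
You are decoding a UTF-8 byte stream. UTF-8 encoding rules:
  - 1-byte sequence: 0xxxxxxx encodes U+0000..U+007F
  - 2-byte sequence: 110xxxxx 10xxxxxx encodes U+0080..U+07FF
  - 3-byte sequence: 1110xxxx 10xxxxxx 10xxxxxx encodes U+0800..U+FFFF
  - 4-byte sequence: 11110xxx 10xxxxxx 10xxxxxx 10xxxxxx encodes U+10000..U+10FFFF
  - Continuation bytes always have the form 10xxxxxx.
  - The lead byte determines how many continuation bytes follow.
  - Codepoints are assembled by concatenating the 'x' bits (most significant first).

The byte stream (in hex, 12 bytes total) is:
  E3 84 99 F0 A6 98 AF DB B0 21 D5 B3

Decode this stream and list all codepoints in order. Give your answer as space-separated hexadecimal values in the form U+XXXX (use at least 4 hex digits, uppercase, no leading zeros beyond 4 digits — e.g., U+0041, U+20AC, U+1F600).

Answer: U+3119 U+2662F U+06F0 U+0021 U+0573

Derivation:
Byte[0]=E3: 3-byte lead, need 2 cont bytes. acc=0x3
Byte[1]=84: continuation. acc=(acc<<6)|0x04=0xC4
Byte[2]=99: continuation. acc=(acc<<6)|0x19=0x3119
Completed: cp=U+3119 (starts at byte 0)
Byte[3]=F0: 4-byte lead, need 3 cont bytes. acc=0x0
Byte[4]=A6: continuation. acc=(acc<<6)|0x26=0x26
Byte[5]=98: continuation. acc=(acc<<6)|0x18=0x998
Byte[6]=AF: continuation. acc=(acc<<6)|0x2F=0x2662F
Completed: cp=U+2662F (starts at byte 3)
Byte[7]=DB: 2-byte lead, need 1 cont bytes. acc=0x1B
Byte[8]=B0: continuation. acc=(acc<<6)|0x30=0x6F0
Completed: cp=U+06F0 (starts at byte 7)
Byte[9]=21: 1-byte ASCII. cp=U+0021
Byte[10]=D5: 2-byte lead, need 1 cont bytes. acc=0x15
Byte[11]=B3: continuation. acc=(acc<<6)|0x33=0x573
Completed: cp=U+0573 (starts at byte 10)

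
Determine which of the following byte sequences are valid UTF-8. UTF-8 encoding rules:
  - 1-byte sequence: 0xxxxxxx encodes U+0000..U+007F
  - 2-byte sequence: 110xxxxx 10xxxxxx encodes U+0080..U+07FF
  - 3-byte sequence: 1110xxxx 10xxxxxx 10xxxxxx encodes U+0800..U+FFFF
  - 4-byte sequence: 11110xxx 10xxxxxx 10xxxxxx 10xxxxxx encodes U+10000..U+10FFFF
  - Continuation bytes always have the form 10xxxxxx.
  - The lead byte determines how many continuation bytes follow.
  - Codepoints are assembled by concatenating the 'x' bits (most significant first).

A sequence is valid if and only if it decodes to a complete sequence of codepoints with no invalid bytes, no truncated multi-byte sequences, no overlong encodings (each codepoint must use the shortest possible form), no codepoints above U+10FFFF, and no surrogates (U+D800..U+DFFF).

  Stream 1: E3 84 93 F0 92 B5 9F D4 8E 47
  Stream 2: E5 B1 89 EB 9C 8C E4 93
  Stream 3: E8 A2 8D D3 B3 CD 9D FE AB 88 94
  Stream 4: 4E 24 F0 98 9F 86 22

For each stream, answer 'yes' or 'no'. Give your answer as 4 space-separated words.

Stream 1: decodes cleanly. VALID
Stream 2: error at byte offset 8. INVALID
Stream 3: error at byte offset 7. INVALID
Stream 4: decodes cleanly. VALID

Answer: yes no no yes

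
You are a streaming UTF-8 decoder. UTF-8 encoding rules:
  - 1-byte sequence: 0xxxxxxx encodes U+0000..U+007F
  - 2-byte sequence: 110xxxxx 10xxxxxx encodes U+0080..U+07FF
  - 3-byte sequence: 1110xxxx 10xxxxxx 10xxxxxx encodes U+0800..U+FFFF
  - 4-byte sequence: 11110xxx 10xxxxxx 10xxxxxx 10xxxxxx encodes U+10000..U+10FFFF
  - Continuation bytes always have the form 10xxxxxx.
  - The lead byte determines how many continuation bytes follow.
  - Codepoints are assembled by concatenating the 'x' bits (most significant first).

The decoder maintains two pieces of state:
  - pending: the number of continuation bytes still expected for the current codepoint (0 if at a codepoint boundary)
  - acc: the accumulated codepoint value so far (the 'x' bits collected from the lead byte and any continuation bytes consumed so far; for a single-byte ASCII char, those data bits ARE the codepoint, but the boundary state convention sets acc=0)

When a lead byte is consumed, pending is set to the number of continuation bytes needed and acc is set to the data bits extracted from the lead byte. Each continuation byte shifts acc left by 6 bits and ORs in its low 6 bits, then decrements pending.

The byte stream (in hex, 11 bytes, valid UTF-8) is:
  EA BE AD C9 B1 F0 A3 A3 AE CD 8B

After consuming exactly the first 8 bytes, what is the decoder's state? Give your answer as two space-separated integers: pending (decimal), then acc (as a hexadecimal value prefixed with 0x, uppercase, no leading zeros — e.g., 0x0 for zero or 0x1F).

Answer: 1 0x8E3

Derivation:
Byte[0]=EA: 3-byte lead. pending=2, acc=0xA
Byte[1]=BE: continuation. acc=(acc<<6)|0x3E=0x2BE, pending=1
Byte[2]=AD: continuation. acc=(acc<<6)|0x2D=0xAFAD, pending=0
Byte[3]=C9: 2-byte lead. pending=1, acc=0x9
Byte[4]=B1: continuation. acc=(acc<<6)|0x31=0x271, pending=0
Byte[5]=F0: 4-byte lead. pending=3, acc=0x0
Byte[6]=A3: continuation. acc=(acc<<6)|0x23=0x23, pending=2
Byte[7]=A3: continuation. acc=(acc<<6)|0x23=0x8E3, pending=1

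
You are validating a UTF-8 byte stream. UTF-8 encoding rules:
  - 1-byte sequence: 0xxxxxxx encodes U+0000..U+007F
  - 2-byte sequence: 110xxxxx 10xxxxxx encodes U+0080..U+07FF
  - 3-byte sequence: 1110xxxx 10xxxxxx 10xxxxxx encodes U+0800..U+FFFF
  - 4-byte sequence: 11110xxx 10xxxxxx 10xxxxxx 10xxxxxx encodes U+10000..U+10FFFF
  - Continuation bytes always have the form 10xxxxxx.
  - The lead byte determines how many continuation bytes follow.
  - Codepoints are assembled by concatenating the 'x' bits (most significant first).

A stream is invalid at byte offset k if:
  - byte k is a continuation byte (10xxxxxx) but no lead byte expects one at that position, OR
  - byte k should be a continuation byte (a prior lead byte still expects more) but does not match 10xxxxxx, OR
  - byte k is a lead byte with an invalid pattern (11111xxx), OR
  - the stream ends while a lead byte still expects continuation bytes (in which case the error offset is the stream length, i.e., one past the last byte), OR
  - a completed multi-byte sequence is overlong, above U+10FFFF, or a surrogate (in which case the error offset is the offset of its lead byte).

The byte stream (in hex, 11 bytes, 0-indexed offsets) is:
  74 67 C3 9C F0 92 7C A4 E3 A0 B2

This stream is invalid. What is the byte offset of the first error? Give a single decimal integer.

Byte[0]=74: 1-byte ASCII. cp=U+0074
Byte[1]=67: 1-byte ASCII. cp=U+0067
Byte[2]=C3: 2-byte lead, need 1 cont bytes. acc=0x3
Byte[3]=9C: continuation. acc=(acc<<6)|0x1C=0xDC
Completed: cp=U+00DC (starts at byte 2)
Byte[4]=F0: 4-byte lead, need 3 cont bytes. acc=0x0
Byte[5]=92: continuation. acc=(acc<<6)|0x12=0x12
Byte[6]=7C: expected 10xxxxxx continuation. INVALID

Answer: 6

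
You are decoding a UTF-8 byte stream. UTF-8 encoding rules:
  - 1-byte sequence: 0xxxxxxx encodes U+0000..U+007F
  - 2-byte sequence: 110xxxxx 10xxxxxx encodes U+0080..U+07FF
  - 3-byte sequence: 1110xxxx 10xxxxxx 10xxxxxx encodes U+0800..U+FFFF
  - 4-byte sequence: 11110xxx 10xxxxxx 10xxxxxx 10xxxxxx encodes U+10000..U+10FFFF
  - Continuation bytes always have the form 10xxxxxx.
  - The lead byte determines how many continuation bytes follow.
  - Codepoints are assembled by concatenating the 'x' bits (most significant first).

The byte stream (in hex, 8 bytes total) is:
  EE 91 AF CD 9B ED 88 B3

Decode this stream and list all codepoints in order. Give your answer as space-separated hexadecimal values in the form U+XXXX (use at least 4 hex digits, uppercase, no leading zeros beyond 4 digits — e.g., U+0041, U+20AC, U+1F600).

Byte[0]=EE: 3-byte lead, need 2 cont bytes. acc=0xE
Byte[1]=91: continuation. acc=(acc<<6)|0x11=0x391
Byte[2]=AF: continuation. acc=(acc<<6)|0x2F=0xE46F
Completed: cp=U+E46F (starts at byte 0)
Byte[3]=CD: 2-byte lead, need 1 cont bytes. acc=0xD
Byte[4]=9B: continuation. acc=(acc<<6)|0x1B=0x35B
Completed: cp=U+035B (starts at byte 3)
Byte[5]=ED: 3-byte lead, need 2 cont bytes. acc=0xD
Byte[6]=88: continuation. acc=(acc<<6)|0x08=0x348
Byte[7]=B3: continuation. acc=(acc<<6)|0x33=0xD233
Completed: cp=U+D233 (starts at byte 5)

Answer: U+E46F U+035B U+D233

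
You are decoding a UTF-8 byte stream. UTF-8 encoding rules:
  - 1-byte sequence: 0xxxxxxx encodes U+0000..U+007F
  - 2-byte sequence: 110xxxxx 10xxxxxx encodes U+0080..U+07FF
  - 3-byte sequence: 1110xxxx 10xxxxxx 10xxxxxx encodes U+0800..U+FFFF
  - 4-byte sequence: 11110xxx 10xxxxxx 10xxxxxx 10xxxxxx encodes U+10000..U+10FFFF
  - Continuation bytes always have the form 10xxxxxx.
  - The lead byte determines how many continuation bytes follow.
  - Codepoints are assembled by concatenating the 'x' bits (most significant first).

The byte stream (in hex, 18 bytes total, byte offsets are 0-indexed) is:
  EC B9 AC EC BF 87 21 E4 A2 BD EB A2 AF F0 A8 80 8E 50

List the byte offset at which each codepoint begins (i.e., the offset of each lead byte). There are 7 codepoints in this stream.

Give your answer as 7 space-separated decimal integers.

Answer: 0 3 6 7 10 13 17

Derivation:
Byte[0]=EC: 3-byte lead, need 2 cont bytes. acc=0xC
Byte[1]=B9: continuation. acc=(acc<<6)|0x39=0x339
Byte[2]=AC: continuation. acc=(acc<<6)|0x2C=0xCE6C
Completed: cp=U+CE6C (starts at byte 0)
Byte[3]=EC: 3-byte lead, need 2 cont bytes. acc=0xC
Byte[4]=BF: continuation. acc=(acc<<6)|0x3F=0x33F
Byte[5]=87: continuation. acc=(acc<<6)|0x07=0xCFC7
Completed: cp=U+CFC7 (starts at byte 3)
Byte[6]=21: 1-byte ASCII. cp=U+0021
Byte[7]=E4: 3-byte lead, need 2 cont bytes. acc=0x4
Byte[8]=A2: continuation. acc=(acc<<6)|0x22=0x122
Byte[9]=BD: continuation. acc=(acc<<6)|0x3D=0x48BD
Completed: cp=U+48BD (starts at byte 7)
Byte[10]=EB: 3-byte lead, need 2 cont bytes. acc=0xB
Byte[11]=A2: continuation. acc=(acc<<6)|0x22=0x2E2
Byte[12]=AF: continuation. acc=(acc<<6)|0x2F=0xB8AF
Completed: cp=U+B8AF (starts at byte 10)
Byte[13]=F0: 4-byte lead, need 3 cont bytes. acc=0x0
Byte[14]=A8: continuation. acc=(acc<<6)|0x28=0x28
Byte[15]=80: continuation. acc=(acc<<6)|0x00=0xA00
Byte[16]=8E: continuation. acc=(acc<<6)|0x0E=0x2800E
Completed: cp=U+2800E (starts at byte 13)
Byte[17]=50: 1-byte ASCII. cp=U+0050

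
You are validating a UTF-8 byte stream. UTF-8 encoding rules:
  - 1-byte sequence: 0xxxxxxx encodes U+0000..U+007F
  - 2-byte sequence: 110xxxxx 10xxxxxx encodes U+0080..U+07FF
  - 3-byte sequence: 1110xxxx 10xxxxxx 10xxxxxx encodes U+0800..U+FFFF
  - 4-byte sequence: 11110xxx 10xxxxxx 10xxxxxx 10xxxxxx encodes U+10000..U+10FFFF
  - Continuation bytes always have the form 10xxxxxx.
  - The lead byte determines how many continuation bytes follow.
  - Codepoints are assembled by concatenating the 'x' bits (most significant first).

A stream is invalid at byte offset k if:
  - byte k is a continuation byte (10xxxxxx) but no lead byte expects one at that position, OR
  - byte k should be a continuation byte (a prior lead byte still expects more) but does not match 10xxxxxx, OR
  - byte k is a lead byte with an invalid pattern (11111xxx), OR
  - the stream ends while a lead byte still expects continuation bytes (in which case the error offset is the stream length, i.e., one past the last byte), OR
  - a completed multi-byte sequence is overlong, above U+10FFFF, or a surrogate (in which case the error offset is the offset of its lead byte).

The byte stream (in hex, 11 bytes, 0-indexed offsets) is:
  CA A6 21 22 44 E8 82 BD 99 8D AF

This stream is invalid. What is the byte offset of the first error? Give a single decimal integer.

Byte[0]=CA: 2-byte lead, need 1 cont bytes. acc=0xA
Byte[1]=A6: continuation. acc=(acc<<6)|0x26=0x2A6
Completed: cp=U+02A6 (starts at byte 0)
Byte[2]=21: 1-byte ASCII. cp=U+0021
Byte[3]=22: 1-byte ASCII. cp=U+0022
Byte[4]=44: 1-byte ASCII. cp=U+0044
Byte[5]=E8: 3-byte lead, need 2 cont bytes. acc=0x8
Byte[6]=82: continuation. acc=(acc<<6)|0x02=0x202
Byte[7]=BD: continuation. acc=(acc<<6)|0x3D=0x80BD
Completed: cp=U+80BD (starts at byte 5)
Byte[8]=99: INVALID lead byte (not 0xxx/110x/1110/11110)

Answer: 8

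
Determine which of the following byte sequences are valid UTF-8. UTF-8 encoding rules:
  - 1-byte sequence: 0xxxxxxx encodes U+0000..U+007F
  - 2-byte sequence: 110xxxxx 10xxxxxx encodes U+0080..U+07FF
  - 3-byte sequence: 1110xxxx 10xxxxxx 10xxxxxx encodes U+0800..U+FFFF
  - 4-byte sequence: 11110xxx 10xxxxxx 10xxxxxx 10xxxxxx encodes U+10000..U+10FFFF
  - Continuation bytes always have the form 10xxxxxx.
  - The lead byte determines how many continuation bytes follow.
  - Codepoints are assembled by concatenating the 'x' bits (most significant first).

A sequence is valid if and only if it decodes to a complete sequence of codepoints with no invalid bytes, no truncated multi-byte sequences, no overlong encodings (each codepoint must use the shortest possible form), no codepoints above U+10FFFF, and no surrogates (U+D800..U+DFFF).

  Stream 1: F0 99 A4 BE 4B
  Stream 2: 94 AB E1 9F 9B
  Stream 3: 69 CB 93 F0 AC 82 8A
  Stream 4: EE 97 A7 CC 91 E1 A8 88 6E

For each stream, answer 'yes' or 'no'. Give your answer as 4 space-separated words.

Answer: yes no yes yes

Derivation:
Stream 1: decodes cleanly. VALID
Stream 2: error at byte offset 0. INVALID
Stream 3: decodes cleanly. VALID
Stream 4: decodes cleanly. VALID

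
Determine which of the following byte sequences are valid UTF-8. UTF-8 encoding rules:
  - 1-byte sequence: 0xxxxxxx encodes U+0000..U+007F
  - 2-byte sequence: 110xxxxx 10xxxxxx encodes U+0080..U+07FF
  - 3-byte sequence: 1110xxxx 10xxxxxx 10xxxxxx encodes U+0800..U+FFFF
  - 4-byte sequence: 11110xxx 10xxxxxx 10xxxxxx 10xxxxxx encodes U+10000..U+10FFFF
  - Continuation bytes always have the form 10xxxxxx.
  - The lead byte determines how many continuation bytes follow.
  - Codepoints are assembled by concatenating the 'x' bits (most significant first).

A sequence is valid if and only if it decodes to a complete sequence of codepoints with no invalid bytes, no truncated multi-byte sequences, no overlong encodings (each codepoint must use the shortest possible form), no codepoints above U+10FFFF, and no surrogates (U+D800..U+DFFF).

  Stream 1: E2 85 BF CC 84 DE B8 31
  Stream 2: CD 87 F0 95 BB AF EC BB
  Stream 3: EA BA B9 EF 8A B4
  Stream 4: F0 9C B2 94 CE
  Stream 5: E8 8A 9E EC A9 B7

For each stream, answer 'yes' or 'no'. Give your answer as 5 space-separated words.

Answer: yes no yes no yes

Derivation:
Stream 1: decodes cleanly. VALID
Stream 2: error at byte offset 8. INVALID
Stream 3: decodes cleanly. VALID
Stream 4: error at byte offset 5. INVALID
Stream 5: decodes cleanly. VALID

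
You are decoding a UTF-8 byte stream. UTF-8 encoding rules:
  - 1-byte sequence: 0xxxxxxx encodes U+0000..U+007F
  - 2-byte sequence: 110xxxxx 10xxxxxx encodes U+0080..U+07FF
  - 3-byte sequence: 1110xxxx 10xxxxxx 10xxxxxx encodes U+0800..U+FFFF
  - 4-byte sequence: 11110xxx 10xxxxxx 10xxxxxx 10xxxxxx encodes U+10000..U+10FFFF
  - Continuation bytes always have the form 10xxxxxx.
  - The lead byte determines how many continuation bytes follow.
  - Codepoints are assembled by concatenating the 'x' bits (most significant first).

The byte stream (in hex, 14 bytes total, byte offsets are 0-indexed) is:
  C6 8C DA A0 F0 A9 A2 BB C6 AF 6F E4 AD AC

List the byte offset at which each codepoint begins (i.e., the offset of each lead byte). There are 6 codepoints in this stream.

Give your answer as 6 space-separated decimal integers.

Byte[0]=C6: 2-byte lead, need 1 cont bytes. acc=0x6
Byte[1]=8C: continuation. acc=(acc<<6)|0x0C=0x18C
Completed: cp=U+018C (starts at byte 0)
Byte[2]=DA: 2-byte lead, need 1 cont bytes. acc=0x1A
Byte[3]=A0: continuation. acc=(acc<<6)|0x20=0x6A0
Completed: cp=U+06A0 (starts at byte 2)
Byte[4]=F0: 4-byte lead, need 3 cont bytes. acc=0x0
Byte[5]=A9: continuation. acc=(acc<<6)|0x29=0x29
Byte[6]=A2: continuation. acc=(acc<<6)|0x22=0xA62
Byte[7]=BB: continuation. acc=(acc<<6)|0x3B=0x298BB
Completed: cp=U+298BB (starts at byte 4)
Byte[8]=C6: 2-byte lead, need 1 cont bytes. acc=0x6
Byte[9]=AF: continuation. acc=(acc<<6)|0x2F=0x1AF
Completed: cp=U+01AF (starts at byte 8)
Byte[10]=6F: 1-byte ASCII. cp=U+006F
Byte[11]=E4: 3-byte lead, need 2 cont bytes. acc=0x4
Byte[12]=AD: continuation. acc=(acc<<6)|0x2D=0x12D
Byte[13]=AC: continuation. acc=(acc<<6)|0x2C=0x4B6C
Completed: cp=U+4B6C (starts at byte 11)

Answer: 0 2 4 8 10 11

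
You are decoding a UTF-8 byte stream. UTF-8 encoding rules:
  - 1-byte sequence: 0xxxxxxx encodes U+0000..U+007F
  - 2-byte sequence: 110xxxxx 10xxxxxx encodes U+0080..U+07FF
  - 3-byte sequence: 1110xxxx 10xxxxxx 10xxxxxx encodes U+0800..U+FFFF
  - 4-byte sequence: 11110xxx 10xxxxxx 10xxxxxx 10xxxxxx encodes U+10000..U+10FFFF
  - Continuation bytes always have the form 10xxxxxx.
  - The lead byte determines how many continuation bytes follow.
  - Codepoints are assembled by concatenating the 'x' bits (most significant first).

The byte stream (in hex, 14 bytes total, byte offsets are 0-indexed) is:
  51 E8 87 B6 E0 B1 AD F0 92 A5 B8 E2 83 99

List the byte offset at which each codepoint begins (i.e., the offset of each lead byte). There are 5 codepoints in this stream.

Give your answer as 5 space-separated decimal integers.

Byte[0]=51: 1-byte ASCII. cp=U+0051
Byte[1]=E8: 3-byte lead, need 2 cont bytes. acc=0x8
Byte[2]=87: continuation. acc=(acc<<6)|0x07=0x207
Byte[3]=B6: continuation. acc=(acc<<6)|0x36=0x81F6
Completed: cp=U+81F6 (starts at byte 1)
Byte[4]=E0: 3-byte lead, need 2 cont bytes. acc=0x0
Byte[5]=B1: continuation. acc=(acc<<6)|0x31=0x31
Byte[6]=AD: continuation. acc=(acc<<6)|0x2D=0xC6D
Completed: cp=U+0C6D (starts at byte 4)
Byte[7]=F0: 4-byte lead, need 3 cont bytes. acc=0x0
Byte[8]=92: continuation. acc=(acc<<6)|0x12=0x12
Byte[9]=A5: continuation. acc=(acc<<6)|0x25=0x4A5
Byte[10]=B8: continuation. acc=(acc<<6)|0x38=0x12978
Completed: cp=U+12978 (starts at byte 7)
Byte[11]=E2: 3-byte lead, need 2 cont bytes. acc=0x2
Byte[12]=83: continuation. acc=(acc<<6)|0x03=0x83
Byte[13]=99: continuation. acc=(acc<<6)|0x19=0x20D9
Completed: cp=U+20D9 (starts at byte 11)

Answer: 0 1 4 7 11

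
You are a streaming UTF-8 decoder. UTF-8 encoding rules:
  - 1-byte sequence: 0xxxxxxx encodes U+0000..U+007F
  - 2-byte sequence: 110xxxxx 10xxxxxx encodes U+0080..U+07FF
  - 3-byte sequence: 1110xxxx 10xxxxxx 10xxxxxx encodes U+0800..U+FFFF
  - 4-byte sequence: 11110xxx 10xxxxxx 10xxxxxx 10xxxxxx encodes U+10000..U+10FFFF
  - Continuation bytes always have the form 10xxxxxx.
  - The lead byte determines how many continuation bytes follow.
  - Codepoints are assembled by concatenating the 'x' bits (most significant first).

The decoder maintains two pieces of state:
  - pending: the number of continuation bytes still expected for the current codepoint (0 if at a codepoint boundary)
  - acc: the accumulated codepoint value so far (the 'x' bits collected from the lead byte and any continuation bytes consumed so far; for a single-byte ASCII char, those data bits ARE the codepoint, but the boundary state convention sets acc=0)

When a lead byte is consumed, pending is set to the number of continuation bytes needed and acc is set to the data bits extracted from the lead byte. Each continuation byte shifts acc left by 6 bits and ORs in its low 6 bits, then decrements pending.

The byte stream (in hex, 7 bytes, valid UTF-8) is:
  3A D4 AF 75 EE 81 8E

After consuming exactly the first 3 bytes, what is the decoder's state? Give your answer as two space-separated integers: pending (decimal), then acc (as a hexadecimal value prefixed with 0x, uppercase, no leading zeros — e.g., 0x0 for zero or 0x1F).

Answer: 0 0x52F

Derivation:
Byte[0]=3A: 1-byte. pending=0, acc=0x0
Byte[1]=D4: 2-byte lead. pending=1, acc=0x14
Byte[2]=AF: continuation. acc=(acc<<6)|0x2F=0x52F, pending=0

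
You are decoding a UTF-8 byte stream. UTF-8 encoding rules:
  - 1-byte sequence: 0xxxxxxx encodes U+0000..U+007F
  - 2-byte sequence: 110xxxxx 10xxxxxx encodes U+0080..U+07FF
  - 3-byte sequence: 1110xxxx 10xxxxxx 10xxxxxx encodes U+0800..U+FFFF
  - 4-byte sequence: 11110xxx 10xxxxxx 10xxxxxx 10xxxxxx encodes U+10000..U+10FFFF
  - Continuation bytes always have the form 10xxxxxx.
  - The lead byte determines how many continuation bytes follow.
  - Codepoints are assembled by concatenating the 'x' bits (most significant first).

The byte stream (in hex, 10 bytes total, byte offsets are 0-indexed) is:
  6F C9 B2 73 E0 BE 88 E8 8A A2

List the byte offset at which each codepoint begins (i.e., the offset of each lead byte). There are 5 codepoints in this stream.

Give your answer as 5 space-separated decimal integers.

Answer: 0 1 3 4 7

Derivation:
Byte[0]=6F: 1-byte ASCII. cp=U+006F
Byte[1]=C9: 2-byte lead, need 1 cont bytes. acc=0x9
Byte[2]=B2: continuation. acc=(acc<<6)|0x32=0x272
Completed: cp=U+0272 (starts at byte 1)
Byte[3]=73: 1-byte ASCII. cp=U+0073
Byte[4]=E0: 3-byte lead, need 2 cont bytes. acc=0x0
Byte[5]=BE: continuation. acc=(acc<<6)|0x3E=0x3E
Byte[6]=88: continuation. acc=(acc<<6)|0x08=0xF88
Completed: cp=U+0F88 (starts at byte 4)
Byte[7]=E8: 3-byte lead, need 2 cont bytes. acc=0x8
Byte[8]=8A: continuation. acc=(acc<<6)|0x0A=0x20A
Byte[9]=A2: continuation. acc=(acc<<6)|0x22=0x82A2
Completed: cp=U+82A2 (starts at byte 7)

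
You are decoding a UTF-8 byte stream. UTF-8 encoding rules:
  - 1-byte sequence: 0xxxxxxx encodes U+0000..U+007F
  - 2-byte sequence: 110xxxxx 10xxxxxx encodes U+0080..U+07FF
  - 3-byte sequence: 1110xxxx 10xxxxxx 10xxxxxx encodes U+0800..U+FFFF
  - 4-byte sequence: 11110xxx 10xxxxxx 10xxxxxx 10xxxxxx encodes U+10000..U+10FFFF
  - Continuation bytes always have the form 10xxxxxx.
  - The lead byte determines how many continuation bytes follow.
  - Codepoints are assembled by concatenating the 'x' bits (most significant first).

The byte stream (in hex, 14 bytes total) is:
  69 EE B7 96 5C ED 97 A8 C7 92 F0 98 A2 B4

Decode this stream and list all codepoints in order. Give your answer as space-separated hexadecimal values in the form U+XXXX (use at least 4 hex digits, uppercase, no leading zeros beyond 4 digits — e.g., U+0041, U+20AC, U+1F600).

Byte[0]=69: 1-byte ASCII. cp=U+0069
Byte[1]=EE: 3-byte lead, need 2 cont bytes. acc=0xE
Byte[2]=B7: continuation. acc=(acc<<6)|0x37=0x3B7
Byte[3]=96: continuation. acc=(acc<<6)|0x16=0xEDD6
Completed: cp=U+EDD6 (starts at byte 1)
Byte[4]=5C: 1-byte ASCII. cp=U+005C
Byte[5]=ED: 3-byte lead, need 2 cont bytes. acc=0xD
Byte[6]=97: continuation. acc=(acc<<6)|0x17=0x357
Byte[7]=A8: continuation. acc=(acc<<6)|0x28=0xD5E8
Completed: cp=U+D5E8 (starts at byte 5)
Byte[8]=C7: 2-byte lead, need 1 cont bytes. acc=0x7
Byte[9]=92: continuation. acc=(acc<<6)|0x12=0x1D2
Completed: cp=U+01D2 (starts at byte 8)
Byte[10]=F0: 4-byte lead, need 3 cont bytes. acc=0x0
Byte[11]=98: continuation. acc=(acc<<6)|0x18=0x18
Byte[12]=A2: continuation. acc=(acc<<6)|0x22=0x622
Byte[13]=B4: continuation. acc=(acc<<6)|0x34=0x188B4
Completed: cp=U+188B4 (starts at byte 10)

Answer: U+0069 U+EDD6 U+005C U+D5E8 U+01D2 U+188B4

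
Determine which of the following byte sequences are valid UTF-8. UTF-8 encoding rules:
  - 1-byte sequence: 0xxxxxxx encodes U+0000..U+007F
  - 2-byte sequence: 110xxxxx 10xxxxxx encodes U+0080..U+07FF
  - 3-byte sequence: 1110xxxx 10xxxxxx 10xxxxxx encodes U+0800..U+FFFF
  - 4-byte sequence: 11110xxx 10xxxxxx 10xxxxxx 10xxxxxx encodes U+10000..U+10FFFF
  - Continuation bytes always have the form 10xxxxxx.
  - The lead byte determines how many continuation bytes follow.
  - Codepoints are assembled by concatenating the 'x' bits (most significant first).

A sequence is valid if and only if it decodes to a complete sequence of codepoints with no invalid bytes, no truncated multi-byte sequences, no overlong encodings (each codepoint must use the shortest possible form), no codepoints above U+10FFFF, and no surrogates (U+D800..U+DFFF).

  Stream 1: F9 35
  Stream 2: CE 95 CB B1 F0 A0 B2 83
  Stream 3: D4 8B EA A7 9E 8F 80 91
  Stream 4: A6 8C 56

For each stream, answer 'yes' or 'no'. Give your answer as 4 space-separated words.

Stream 1: error at byte offset 0. INVALID
Stream 2: decodes cleanly. VALID
Stream 3: error at byte offset 5. INVALID
Stream 4: error at byte offset 0. INVALID

Answer: no yes no no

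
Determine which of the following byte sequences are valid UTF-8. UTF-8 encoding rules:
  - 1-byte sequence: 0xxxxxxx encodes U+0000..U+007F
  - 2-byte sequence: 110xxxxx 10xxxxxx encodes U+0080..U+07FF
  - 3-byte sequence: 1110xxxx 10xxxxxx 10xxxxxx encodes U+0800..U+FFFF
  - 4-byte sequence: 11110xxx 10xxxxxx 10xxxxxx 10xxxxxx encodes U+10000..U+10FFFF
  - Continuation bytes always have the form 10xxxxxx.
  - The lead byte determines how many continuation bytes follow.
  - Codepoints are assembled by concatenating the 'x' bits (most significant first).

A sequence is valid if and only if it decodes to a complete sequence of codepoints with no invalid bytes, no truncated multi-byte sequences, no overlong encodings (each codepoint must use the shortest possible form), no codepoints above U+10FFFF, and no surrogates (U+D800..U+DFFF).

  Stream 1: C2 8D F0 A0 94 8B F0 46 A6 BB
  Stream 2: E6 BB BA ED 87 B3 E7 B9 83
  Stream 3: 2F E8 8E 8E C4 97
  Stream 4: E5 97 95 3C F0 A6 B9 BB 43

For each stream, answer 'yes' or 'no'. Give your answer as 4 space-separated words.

Answer: no yes yes yes

Derivation:
Stream 1: error at byte offset 7. INVALID
Stream 2: decodes cleanly. VALID
Stream 3: decodes cleanly. VALID
Stream 4: decodes cleanly. VALID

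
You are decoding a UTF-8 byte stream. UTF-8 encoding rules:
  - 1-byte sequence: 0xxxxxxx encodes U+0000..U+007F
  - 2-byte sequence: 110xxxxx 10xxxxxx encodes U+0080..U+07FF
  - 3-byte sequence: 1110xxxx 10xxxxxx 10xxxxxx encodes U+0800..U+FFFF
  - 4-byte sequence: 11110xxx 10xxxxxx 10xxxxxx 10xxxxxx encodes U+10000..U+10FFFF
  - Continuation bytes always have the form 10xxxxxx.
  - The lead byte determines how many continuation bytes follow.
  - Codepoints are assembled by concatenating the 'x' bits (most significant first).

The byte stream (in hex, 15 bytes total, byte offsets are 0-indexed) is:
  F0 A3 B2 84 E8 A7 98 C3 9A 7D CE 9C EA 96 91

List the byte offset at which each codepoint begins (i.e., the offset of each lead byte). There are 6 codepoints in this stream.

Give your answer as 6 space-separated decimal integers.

Byte[0]=F0: 4-byte lead, need 3 cont bytes. acc=0x0
Byte[1]=A3: continuation. acc=(acc<<6)|0x23=0x23
Byte[2]=B2: continuation. acc=(acc<<6)|0x32=0x8F2
Byte[3]=84: continuation. acc=(acc<<6)|0x04=0x23C84
Completed: cp=U+23C84 (starts at byte 0)
Byte[4]=E8: 3-byte lead, need 2 cont bytes. acc=0x8
Byte[5]=A7: continuation. acc=(acc<<6)|0x27=0x227
Byte[6]=98: continuation. acc=(acc<<6)|0x18=0x89D8
Completed: cp=U+89D8 (starts at byte 4)
Byte[7]=C3: 2-byte lead, need 1 cont bytes. acc=0x3
Byte[8]=9A: continuation. acc=(acc<<6)|0x1A=0xDA
Completed: cp=U+00DA (starts at byte 7)
Byte[9]=7D: 1-byte ASCII. cp=U+007D
Byte[10]=CE: 2-byte lead, need 1 cont bytes. acc=0xE
Byte[11]=9C: continuation. acc=(acc<<6)|0x1C=0x39C
Completed: cp=U+039C (starts at byte 10)
Byte[12]=EA: 3-byte lead, need 2 cont bytes. acc=0xA
Byte[13]=96: continuation. acc=(acc<<6)|0x16=0x296
Byte[14]=91: continuation. acc=(acc<<6)|0x11=0xA591
Completed: cp=U+A591 (starts at byte 12)

Answer: 0 4 7 9 10 12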